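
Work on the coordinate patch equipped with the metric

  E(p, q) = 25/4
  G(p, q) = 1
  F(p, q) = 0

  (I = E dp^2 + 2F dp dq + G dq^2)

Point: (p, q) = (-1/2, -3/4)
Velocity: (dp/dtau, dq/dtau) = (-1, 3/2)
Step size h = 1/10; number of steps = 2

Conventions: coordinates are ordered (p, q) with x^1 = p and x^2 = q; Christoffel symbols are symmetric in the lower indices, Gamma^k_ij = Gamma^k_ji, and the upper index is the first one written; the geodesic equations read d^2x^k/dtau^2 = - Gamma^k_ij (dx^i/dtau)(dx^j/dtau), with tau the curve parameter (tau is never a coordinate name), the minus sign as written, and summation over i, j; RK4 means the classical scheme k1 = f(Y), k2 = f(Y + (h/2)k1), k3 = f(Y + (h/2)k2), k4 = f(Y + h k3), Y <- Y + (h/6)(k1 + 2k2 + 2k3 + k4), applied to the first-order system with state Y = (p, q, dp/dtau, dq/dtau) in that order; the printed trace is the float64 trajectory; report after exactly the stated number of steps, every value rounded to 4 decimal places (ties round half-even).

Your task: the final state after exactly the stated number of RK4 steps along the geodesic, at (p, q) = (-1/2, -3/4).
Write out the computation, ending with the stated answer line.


f(Y) = (dp/dtau, dq/dtau, -Gamma^p_ij Y'^i Y'^j, -Gamma^q_ij Y'^i Y'^j) with the Gammas evaluated at the stage position; h = 0.100000; intermediate values shown to 6 dp
step 0: p = -0.5000, q = -0.7500, dp/dtau = -1.0000, dq/dtau = 1.5000
step 1:
  k1: at (p, q) = (-0.500000, -0.750000), (dp/dtau, dq/dtau) = (-1.000000, 1.500000); Gamma_ppp = 0.000000, Gamma_ppq = 0.000000, Gamma_pqq = 0.000000, Gamma_qpp = 0.000000, Gamma_qpq = 0.000000, Gamma_qqq = 0.000000; k1 = (-1.000000, 1.500000, 0.000000, 0.000000)
  k2: at (p, q) = (-0.550000, -0.675000), (dp/dtau, dq/dtau) = (-1.000000, 1.500000); Gamma_ppp = 0.000000, Gamma_ppq = 0.000000, Gamma_pqq = 0.000000, Gamma_qpp = 0.000000, Gamma_qpq = 0.000000, Gamma_qqq = 0.000000; k2 = (-1.000000, 1.500000, 0.000000, 0.000000)
  k3: at (p, q) = (-0.550000, -0.675000), (dp/dtau, dq/dtau) = (-1.000000, 1.500000); Gamma_ppp = 0.000000, Gamma_ppq = 0.000000, Gamma_pqq = 0.000000, Gamma_qpp = 0.000000, Gamma_qpq = 0.000000, Gamma_qqq = 0.000000; k3 = (-1.000000, 1.500000, 0.000000, 0.000000)
  k4: at (p, q) = (-0.600000, -0.600000), (dp/dtau, dq/dtau) = (-1.000000, 1.500000); Gamma_ppp = 0.000000, Gamma_ppq = 0.000000, Gamma_pqq = 0.000000, Gamma_qpp = 0.000000, Gamma_qpq = 0.000000, Gamma_qqq = 0.000000; k4 = (-1.000000, 1.500000, 0.000000, 0.000000)
  Y <- Y + (h/6)(k1 + 2k2 + 2k3 + k4): p = -0.6000, q = -0.6000, dp/dtau = -1.0000, dq/dtau = 1.5000
step 2:
  k1: at (p, q) = (-0.600000, -0.600000), (dp/dtau, dq/dtau) = (-1.000000, 1.500000); Gamma_ppp = 0.000000, Gamma_ppq = 0.000000, Gamma_pqq = 0.000000, Gamma_qpp = 0.000000, Gamma_qpq = 0.000000, Gamma_qqq = 0.000000; k1 = (-1.000000, 1.500000, 0.000000, 0.000000)
  k2: at (p, q) = (-0.650000, -0.525000), (dp/dtau, dq/dtau) = (-1.000000, 1.500000); Gamma_ppp = 0.000000, Gamma_ppq = 0.000000, Gamma_pqq = 0.000000, Gamma_qpp = 0.000000, Gamma_qpq = 0.000000, Gamma_qqq = 0.000000; k2 = (-1.000000, 1.500000, 0.000000, 0.000000)
  k3: at (p, q) = (-0.650000, -0.525000), (dp/dtau, dq/dtau) = (-1.000000, 1.500000); Gamma_ppp = 0.000000, Gamma_ppq = 0.000000, Gamma_pqq = 0.000000, Gamma_qpp = 0.000000, Gamma_qpq = 0.000000, Gamma_qqq = 0.000000; k3 = (-1.000000, 1.500000, 0.000000, 0.000000)
  k4: at (p, q) = (-0.700000, -0.450000), (dp/dtau, dq/dtau) = (-1.000000, 1.500000); Gamma_ppp = 0.000000, Gamma_ppq = 0.000000, Gamma_pqq = 0.000000, Gamma_qpp = 0.000000, Gamma_qpq = 0.000000, Gamma_qqq = 0.000000; k4 = (-1.000000, 1.500000, 0.000000, 0.000000)
  Y <- Y + (h/6)(k1 + 2k2 + 2k3 + k4): p = -0.7000, q = -0.4500, dp/dtau = -1.0000, dq/dtau = 1.5000

Answer: p = -0.7000, q = -0.4500, dp/dtau = -1.0000, dq/dtau = 1.5000


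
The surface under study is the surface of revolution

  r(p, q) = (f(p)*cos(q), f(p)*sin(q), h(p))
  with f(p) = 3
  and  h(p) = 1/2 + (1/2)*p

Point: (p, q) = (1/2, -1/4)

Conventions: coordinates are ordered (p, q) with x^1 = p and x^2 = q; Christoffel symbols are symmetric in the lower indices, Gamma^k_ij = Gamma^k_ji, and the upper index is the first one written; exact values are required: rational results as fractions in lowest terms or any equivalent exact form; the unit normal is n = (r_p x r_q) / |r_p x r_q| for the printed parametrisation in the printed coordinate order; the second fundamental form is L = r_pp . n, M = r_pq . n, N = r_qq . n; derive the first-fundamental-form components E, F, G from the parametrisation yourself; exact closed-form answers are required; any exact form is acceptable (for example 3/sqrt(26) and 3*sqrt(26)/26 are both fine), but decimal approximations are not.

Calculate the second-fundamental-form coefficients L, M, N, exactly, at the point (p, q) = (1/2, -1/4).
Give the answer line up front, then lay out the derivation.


Answer: L = 0, M = 0, N = 3

f = 3, f' = 0, f'' = 0, h' = 1/2, h'' = 0
E = 1/4, F = 0, G = 9; answer radicand W^2 = 1/4
unnormalised second-form numerators: l = 0, m = 0, n = 3/2; L = l/sqrt(1/4), and similarly M = m/sqrt(W^2), N = n/sqrt(W^2)


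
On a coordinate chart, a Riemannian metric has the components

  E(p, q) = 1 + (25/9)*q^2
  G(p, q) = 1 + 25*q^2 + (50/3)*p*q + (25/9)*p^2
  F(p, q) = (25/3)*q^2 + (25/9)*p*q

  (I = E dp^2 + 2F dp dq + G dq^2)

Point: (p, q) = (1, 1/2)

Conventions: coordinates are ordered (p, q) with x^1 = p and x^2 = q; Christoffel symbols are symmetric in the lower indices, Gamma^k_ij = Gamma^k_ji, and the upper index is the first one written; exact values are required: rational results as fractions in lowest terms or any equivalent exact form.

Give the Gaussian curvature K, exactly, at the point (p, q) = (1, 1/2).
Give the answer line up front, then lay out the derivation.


Answer: K = -900/117649

E = 61/36, F = 125/36, G = 661/36, EG - F^2 = 343/18 at the point
E_p = 0, E_q = 25/9, F_p = 25/18, F_q = 100/9, G_p = 125/9, G_q = 125/3
E_qq = 50/9, F_pq = 25/9, G_pp = 50/9
The intrinsic route: Brioschi's K = (det M1 - det M2)/(EG - F^2)^2.
M1 = [[-E_qq/2 + F_pq - G_pp/2, E_p/2, F_p - E_q/2], [F_q - G_p/2, E, F], [G_q/2, F, G]] = [[-25/9, 0, 0], [25/6, 61/36, 125/36], [125/6, 125/36, 661/36]]; det M1 = -8575/162
M2 = [[0, E_q/2, G_p/2], [E_q/2, E, F], [G_p/2, F, G]] = [[0, 25/18, 125/18], [25/18, 61/36, 125/36], [125/18, 125/36, 661/36]]; det M2 = -8125/162
det M1 - det M2 = -25/9; K = -25/9 / (343/18)^2 = -900/117649


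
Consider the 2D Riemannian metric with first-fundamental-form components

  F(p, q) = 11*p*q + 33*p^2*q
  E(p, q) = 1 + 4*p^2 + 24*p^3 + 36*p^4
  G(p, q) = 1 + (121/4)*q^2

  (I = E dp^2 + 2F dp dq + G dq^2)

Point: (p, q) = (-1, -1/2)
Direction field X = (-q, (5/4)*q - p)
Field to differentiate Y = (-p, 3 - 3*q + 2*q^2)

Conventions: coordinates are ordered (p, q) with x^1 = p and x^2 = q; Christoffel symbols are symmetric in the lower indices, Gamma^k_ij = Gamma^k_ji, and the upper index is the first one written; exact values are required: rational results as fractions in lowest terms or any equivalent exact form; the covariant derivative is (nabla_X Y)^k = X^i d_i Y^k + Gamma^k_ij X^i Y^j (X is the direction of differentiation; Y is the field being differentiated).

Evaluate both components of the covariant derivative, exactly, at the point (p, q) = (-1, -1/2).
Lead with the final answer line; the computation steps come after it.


Answer: (nabla_X Y)^p = 287/786, (nabla_X Y)^q = -7765/3144

E = 17, F = -11, G = 137/16 at the point
E_p = -80, E_q = 0, F_p = 55/2, F_q = 22, G_p = 0, G_q = -121/4
EG - F^2 = 393/16;  g^inv = (16/393) * [[137/16, 11], [11, 17]]
first-kind symbols [ij,l] = (1/2)(d_i g_jl + d_j g_il - d_l g_ij): [pp,p] = E_p/2 = -40, [pp,q] = F_p - E_q/2 = 55/2, [pq,p] = E_q/2 = 0, [pq,q] = G_p/2 = 0, [qq,p] = F_q - G_p/2 = 22, [qq,q] = G_q/2 = -121/8
Gamma^p_ij = (G*[ij,p] - F*[ij,q])/(EG - F^2), Gamma^q_ij = (E*[ij,q] - F*[ij,p])/(EG - F^2)
Gamma_ppp = -640/393, Gamma_ppq = 0, Gamma_pqq = 352/393, Gamma_qpp = 440/393, Gamma_qpq = 0, Gamma_qqq = -242/393
X = (1/2, 3/8), Y = (1, 5) at the point


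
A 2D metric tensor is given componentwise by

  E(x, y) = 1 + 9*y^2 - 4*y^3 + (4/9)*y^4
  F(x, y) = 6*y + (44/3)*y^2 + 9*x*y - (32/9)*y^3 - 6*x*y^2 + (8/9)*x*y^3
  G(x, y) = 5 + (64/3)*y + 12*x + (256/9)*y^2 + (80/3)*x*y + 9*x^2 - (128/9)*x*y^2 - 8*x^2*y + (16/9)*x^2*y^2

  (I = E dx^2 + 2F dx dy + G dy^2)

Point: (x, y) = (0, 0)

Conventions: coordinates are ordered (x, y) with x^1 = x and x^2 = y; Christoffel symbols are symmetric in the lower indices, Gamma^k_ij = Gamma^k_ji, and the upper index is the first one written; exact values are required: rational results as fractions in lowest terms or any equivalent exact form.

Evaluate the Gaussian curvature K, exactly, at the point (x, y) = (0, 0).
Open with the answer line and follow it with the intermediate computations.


Answer: K = -9/25

E = 1, F = 0, G = 5, EG - F^2 = 5 at the point
E_x = 0, E_y = 0, F_x = 0, F_y = 6, G_x = 12, G_y = 64/3
E_yy = 18, F_xy = 9, G_xx = 18
Compute both Brioschi determinants and normalise by (EG - F^2)^2.
M1 = [[-E_yy/2 + F_xy - G_xx/2, E_x/2, F_x - E_y/2], [F_y - G_x/2, E, F], [G_y/2, F, G]] = [[-9, 0, 0], [0, 1, 0], [32/3, 0, 5]]; det M1 = -45
M2 = [[0, E_y/2, G_x/2], [E_y/2, E, F], [G_x/2, F, G]] = [[0, 0, 6], [0, 1, 0], [6, 0, 5]]; det M2 = -36
det M1 - det M2 = -9; K = -9 / (5)^2 = -9/25


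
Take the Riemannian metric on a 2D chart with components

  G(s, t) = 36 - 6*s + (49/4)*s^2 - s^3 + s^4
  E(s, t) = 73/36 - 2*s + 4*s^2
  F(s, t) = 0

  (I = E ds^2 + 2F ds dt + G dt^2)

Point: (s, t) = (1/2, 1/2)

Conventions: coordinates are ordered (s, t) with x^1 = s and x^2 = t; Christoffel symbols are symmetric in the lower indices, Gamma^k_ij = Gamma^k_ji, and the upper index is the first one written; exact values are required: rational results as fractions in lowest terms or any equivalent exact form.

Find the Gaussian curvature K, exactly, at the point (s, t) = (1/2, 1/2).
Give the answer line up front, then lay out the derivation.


Answer: K = -768/5329

E = 73/36, F = 0, G = 36, EG - F^2 = 73 at the point
E_s = 2, E_t = 0, F_s = 0, F_t = 0, G_s = 6, G_t = 0
E_tt = 0, F_st = 0, G_ss = 49/2
By Brioschi, K is (det M1 - det M2) divided by (EG - F^2) squared.
M1 = [[-E_tt/2 + F_st - G_ss/2, E_s/2, F_s - E_t/2], [F_t - G_s/2, E, F], [G_t/2, F, G]] = [[-49/4, 1, 0], [-3, 73/36, 0], [0, 0, 36]]; det M1 = -3145/4
M2 = [[0, E_t/2, G_s/2], [E_t/2, E, F], [G_s/2, F, G]] = [[0, 0, 3], [0, 73/36, 0], [3, 0, 36]]; det M2 = -73/4
det M1 - det M2 = -768; K = -768 / (73)^2 = -768/5329


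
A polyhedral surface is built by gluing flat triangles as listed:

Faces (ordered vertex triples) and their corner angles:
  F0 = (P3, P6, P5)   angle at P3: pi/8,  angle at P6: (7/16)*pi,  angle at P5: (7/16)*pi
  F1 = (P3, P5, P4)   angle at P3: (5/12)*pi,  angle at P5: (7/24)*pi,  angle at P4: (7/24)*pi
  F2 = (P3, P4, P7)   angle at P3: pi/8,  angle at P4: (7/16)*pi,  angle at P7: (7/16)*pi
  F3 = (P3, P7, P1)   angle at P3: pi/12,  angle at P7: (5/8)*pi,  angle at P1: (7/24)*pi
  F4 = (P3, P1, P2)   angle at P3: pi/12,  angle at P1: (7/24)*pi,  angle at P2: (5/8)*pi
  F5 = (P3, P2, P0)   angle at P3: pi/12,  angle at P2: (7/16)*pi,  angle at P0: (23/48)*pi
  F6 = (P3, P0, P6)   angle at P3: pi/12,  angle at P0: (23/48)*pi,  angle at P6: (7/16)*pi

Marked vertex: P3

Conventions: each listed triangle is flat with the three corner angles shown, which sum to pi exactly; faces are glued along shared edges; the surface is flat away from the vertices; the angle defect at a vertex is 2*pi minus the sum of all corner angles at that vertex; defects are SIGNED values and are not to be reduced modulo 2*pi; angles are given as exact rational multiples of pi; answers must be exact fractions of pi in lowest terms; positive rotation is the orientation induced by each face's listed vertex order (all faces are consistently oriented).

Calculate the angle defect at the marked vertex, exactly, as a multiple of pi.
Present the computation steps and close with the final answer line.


Sum of corner angles at P3: pi
defect = 2*pi - pi

Answer: defect(P3) = pi


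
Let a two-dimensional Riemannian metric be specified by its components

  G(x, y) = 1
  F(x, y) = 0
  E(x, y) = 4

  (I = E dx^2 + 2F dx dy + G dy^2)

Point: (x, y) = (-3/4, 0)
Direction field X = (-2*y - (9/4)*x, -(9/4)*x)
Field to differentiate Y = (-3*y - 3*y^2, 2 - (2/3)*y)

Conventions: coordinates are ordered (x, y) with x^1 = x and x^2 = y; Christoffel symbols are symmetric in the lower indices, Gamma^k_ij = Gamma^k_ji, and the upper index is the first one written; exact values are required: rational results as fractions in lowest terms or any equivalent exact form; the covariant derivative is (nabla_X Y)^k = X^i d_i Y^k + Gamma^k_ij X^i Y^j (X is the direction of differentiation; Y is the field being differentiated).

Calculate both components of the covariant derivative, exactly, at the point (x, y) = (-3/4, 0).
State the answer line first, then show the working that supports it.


Answer: (nabla_X Y)^x = -81/16, (nabla_X Y)^y = -9/8

E = 4, F = 0, G = 1 at the point
E_x = 0, E_y = 0, F_x = 0, F_y = 0, G_x = 0, G_y = 0
EG - F^2 = 4;  g^inv = (1/4) * [[1, 0], [0, 4]]
first-kind symbols [ij,l] = (1/2)(d_i g_jl + d_j g_il - d_l g_ij): [xx,x] = E_x/2 = 0, [xx,y] = F_x - E_y/2 = 0, [xy,x] = E_y/2 = 0, [xy,y] = G_x/2 = 0, [yy,x] = F_y - G_x/2 = 0, [yy,y] = G_y/2 = 0
Gamma^x_ij = (G*[ij,x] - F*[ij,y])/(EG - F^2), Gamma^y_ij = (E*[ij,y] - F*[ij,x])/(EG - F^2)
Gamma_xxx = 0, Gamma_xxy = 0, Gamma_xyy = 0, Gamma_yxx = 0, Gamma_yxy = 0, Gamma_yyy = 0
X = (27/16, 27/16), Y = (0, 2) at the point


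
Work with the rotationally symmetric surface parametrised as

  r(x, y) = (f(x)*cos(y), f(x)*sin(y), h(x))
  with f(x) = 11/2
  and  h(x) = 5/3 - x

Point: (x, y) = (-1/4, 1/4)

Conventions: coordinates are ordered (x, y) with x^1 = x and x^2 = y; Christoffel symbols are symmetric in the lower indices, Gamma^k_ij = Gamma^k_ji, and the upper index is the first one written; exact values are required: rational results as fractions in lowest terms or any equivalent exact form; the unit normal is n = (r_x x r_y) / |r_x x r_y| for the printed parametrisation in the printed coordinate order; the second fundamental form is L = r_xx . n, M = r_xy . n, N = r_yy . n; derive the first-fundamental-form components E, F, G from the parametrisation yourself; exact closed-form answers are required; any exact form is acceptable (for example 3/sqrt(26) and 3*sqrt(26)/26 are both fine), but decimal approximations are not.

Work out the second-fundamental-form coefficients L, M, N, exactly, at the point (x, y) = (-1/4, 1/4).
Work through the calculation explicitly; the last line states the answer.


f = 11/2, f' = 0, f'' = 0, h' = -1, h'' = 0
E = 1, F = 0, G = 121/4; answer radicand W^2 = 1
unnormalised second-form numerators: l = 0, m = 0, n = -11/2; L = l/sqrt(1), and similarly M = m/sqrt(W^2), N = n/sqrt(W^2)

Answer: L = 0, M = 0, N = -11/2


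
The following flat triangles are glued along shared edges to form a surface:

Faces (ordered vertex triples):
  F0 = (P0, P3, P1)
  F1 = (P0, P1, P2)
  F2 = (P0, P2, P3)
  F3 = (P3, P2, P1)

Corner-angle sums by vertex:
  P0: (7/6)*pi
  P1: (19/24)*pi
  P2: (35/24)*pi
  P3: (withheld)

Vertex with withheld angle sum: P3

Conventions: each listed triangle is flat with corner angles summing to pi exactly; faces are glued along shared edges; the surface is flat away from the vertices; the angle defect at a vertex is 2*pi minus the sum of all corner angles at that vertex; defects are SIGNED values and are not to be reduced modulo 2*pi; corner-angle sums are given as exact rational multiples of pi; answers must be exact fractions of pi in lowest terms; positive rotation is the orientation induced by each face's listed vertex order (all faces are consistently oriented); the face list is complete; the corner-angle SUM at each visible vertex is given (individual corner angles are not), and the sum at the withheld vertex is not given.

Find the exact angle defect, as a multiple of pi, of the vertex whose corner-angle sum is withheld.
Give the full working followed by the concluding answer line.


V = 4, E = 6, F = 4; chi = V - E + F = 2
Gauss-Bonnet: total defect = 2*pi*chi = 4*pi; visible defects sum to (31/12)*pi

Answer: defect(P3) = (17/12)*pi


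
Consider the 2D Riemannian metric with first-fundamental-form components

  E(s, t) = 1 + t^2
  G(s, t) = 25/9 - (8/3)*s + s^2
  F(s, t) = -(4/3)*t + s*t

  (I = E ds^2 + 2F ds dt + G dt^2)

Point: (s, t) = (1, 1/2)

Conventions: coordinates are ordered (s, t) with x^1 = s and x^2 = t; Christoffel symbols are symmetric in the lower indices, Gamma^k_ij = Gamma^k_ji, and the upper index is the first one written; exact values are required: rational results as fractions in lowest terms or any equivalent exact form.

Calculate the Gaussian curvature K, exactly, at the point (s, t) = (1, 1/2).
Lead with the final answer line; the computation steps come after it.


Answer: K = -1296/2401

E = 5/4, F = -1/6, G = 10/9, EG - F^2 = 49/36 at the point
E_s = 0, E_t = 1, F_s = 1/2, F_t = -1/3, G_s = -2/3, G_t = 0
E_tt = 2, F_st = 1, G_ss = 2
By Brioschi, K is (det M1 - det M2) divided by (EG - F^2) squared.
M1 = [[-E_tt/2 + F_st - G_ss/2, E_s/2, F_s - E_t/2], [F_t - G_s/2, E, F], [G_t/2, F, G]] = [[-1, 0, 0], [0, 5/4, -1/6], [0, -1/6, 10/9]]; det M1 = -49/36
M2 = [[0, E_t/2, G_s/2], [E_t/2, E, F], [G_s/2, F, G]] = [[0, 1/2, -1/3], [1/2, 5/4, -1/6], [-1/3, -1/6, 10/9]]; det M2 = -13/36
det M1 - det M2 = -1; K = -1 / (49/36)^2 = -1296/2401


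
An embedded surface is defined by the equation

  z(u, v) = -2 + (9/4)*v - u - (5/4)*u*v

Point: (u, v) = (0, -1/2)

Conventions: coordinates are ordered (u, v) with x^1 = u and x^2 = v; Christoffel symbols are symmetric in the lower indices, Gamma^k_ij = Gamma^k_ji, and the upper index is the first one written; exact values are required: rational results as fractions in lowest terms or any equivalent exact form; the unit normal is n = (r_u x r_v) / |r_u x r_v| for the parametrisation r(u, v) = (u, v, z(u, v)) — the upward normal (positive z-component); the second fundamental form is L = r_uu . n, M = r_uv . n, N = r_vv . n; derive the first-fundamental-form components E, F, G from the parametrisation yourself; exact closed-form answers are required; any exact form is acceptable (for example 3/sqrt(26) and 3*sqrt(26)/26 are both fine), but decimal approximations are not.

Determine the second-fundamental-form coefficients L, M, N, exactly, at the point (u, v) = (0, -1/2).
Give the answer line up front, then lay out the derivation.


Answer: L = 0, M = -10*sqrt(397)/397, N = 0

z_u = -3/8, z_v = 9/4, z_uu = 0, z_uv = -5/4, z_vv = 0
E = 73/64, F = -27/32, G = 97/16; answer radicand W^2 = 397/64
unnormalised second-form numerators: l = 0, m = -5/4, n = 0; L = l/sqrt(397/64), and similarly M = m/sqrt(W^2), N = n/sqrt(W^2)


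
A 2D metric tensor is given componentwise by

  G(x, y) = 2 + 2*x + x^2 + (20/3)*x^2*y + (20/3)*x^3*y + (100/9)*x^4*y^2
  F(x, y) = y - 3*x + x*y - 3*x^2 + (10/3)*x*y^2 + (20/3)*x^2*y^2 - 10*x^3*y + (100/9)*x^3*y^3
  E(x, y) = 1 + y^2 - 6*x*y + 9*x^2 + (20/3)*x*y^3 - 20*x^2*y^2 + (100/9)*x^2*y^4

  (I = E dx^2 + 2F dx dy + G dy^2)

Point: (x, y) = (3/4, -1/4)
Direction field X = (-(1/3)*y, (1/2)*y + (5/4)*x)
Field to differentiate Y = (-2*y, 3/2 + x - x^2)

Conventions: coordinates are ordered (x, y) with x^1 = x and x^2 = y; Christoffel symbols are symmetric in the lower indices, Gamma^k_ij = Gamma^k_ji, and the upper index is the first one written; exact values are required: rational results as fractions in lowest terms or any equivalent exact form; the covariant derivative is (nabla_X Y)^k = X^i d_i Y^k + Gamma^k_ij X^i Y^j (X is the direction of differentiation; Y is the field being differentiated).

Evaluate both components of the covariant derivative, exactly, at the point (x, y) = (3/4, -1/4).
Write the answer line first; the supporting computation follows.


Answer: (nabla_X Y)^x = -6163/2688, (nabla_X Y)^y = 13039/40320

E = 6649/1024, F = -3075/1024, G = 2705/1024 at the point
E_x = 1675/128, E_y = 75/64, F_x = -2297/768, F_y = -1207/256, G_x = -41/64, G_y = 615/128
EG - F^2 = 4165/512;  g^inv = (512/4165) * [[2705/1024, 3075/1024], [3075/1024, 6649/1024]]
first-kind symbols [ij,l] = (1/2)(d_i g_jl + d_j g_il - d_l g_ij): [xx,x] = E_x/2 = 1675/256, [xx,y] = F_x - E_y/2 = -2747/768, [xy,x] = E_y/2 = 75/128, [xy,y] = G_x/2 = -41/128, [yy,x] = F_y - G_x/2 = -1125/256, [yy,y] = G_y/2 = 615/256
Gamma^x_ij = (G*[ij,x] - F*[ij,y])/(EG - F^2), Gamma^y_ij = (E*[ij,y] - F*[ij,x])/(EG - F^2)
Gamma_xxx = 670/833, Gamma_xxy = 60/833, Gamma_xyy = -450/833, Gamma_yxx = -5494/12495, Gamma_yxy = -164/4165, Gamma_yyy = 246/833
X = (1/12, 13/16), Y = (1/2, 27/16) at the point


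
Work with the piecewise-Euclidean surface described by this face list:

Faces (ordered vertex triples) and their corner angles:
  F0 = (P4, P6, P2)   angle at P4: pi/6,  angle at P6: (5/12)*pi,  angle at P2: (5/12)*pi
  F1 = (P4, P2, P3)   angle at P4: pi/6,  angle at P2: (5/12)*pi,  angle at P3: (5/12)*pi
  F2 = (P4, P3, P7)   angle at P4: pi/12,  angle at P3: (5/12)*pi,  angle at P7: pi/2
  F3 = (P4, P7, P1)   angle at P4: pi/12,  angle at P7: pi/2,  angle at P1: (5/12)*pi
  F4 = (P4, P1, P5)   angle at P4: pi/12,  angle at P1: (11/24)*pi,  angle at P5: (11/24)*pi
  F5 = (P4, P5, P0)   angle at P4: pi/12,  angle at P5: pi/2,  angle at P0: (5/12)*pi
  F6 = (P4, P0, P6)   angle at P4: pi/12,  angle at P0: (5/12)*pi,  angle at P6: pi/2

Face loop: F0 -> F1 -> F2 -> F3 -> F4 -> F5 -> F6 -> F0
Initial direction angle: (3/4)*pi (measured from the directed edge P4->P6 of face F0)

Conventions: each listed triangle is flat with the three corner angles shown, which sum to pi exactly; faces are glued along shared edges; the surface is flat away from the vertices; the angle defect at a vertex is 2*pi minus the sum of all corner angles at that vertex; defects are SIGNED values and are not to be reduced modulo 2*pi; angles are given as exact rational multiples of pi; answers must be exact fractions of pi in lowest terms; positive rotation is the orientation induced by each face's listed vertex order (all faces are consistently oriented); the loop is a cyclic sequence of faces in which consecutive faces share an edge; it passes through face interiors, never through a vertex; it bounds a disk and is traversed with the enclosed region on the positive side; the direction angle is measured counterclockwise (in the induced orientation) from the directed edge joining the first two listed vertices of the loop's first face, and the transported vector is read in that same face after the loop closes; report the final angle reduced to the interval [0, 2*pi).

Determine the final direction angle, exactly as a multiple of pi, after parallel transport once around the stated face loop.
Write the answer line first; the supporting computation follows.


Answer: final direction angle = 0

enclosed vertex P4: corner angles sum to (3/4)*pi, defect = 2*pi - (3/4)*pi = (5/4)*pi
transport around the loop rotates by the sum of enclosed defects; add to the initial angle mod 2*pi
final angle = (3/4)*pi + (5/4)*pi = 0 (mod 2*pi)


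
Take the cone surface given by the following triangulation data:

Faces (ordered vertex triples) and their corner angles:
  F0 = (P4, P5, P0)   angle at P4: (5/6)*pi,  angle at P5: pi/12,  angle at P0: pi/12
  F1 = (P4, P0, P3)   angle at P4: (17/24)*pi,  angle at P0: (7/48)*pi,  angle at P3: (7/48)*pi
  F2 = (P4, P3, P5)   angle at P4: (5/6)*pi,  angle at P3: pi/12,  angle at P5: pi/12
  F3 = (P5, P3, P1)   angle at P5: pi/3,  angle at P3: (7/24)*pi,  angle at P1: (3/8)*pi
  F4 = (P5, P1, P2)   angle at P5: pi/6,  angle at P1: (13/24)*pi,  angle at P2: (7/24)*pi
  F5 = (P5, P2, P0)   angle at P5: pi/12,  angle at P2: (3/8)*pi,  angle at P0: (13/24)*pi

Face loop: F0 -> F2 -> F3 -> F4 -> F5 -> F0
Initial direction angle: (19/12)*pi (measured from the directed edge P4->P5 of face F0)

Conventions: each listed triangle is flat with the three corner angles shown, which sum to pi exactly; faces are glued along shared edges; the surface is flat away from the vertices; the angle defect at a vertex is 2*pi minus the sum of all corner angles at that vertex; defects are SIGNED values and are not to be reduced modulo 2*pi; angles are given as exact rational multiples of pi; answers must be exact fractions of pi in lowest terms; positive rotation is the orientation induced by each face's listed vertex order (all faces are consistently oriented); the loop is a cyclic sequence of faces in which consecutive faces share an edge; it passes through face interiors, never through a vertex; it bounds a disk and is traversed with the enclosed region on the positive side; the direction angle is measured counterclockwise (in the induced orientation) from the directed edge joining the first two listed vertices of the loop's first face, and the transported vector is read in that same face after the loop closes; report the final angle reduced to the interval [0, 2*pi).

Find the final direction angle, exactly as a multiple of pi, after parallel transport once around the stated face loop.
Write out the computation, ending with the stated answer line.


enclosed vertex P5: corner angles sum to (3/4)*pi, defect = 2*pi - (3/4)*pi = (5/4)*pi
final direction = starting direction + enclosed defect total, reduced mod 2*pi (induced orientation)
final angle = (19/12)*pi + (5/4)*pi = (5/6)*pi (mod 2*pi)

Answer: final direction angle = (5/6)*pi


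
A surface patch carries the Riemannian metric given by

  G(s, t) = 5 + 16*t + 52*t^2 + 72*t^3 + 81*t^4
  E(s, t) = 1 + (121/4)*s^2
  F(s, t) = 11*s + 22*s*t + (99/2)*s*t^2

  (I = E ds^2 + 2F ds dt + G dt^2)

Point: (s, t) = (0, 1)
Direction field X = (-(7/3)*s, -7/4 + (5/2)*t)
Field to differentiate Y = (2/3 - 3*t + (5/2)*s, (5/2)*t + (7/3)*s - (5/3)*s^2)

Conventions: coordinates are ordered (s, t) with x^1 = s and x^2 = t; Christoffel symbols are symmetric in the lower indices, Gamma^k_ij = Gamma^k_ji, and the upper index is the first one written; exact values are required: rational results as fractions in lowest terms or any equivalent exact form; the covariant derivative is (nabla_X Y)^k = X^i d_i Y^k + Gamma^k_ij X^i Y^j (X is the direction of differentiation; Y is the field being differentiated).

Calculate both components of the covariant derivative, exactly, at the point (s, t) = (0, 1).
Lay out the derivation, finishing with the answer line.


E = 1, F = 0, G = 226 at the point
E_s = 0, E_t = 0, F_s = 165/2, F_t = 0, G_s = 0, G_t = 660
EG - F^2 = 226;  g^inv = (1/226) * [[226, 0], [0, 1]]
first-kind symbols [ij,l] = (1/2)(d_i g_jl + d_j g_il - d_l g_ij): [ss,s] = E_s/2 = 0, [ss,t] = F_s - E_t/2 = 165/2, [st,s] = E_t/2 = 0, [st,t] = G_s/2 = 0, [tt,s] = F_t - G_s/2 = 0, [tt,t] = G_t/2 = 330
Gamma^s_ij = (G*[ij,s] - F*[ij,t])/(EG - F^2), Gamma^t_ij = (E*[ij,t] - F*[ij,s])/(EG - F^2)
Gamma_sss = 0, Gamma_sst = 0, Gamma_stt = 0, Gamma_tss = 165/452, Gamma_tst = 0, Gamma_ttt = 165/113
X = (0, 3/4), Y = (-7/3, 5/2) at the point

Answer: (nabla_X Y)^s = -9/4, (nabla_X Y)^t = 2085/452


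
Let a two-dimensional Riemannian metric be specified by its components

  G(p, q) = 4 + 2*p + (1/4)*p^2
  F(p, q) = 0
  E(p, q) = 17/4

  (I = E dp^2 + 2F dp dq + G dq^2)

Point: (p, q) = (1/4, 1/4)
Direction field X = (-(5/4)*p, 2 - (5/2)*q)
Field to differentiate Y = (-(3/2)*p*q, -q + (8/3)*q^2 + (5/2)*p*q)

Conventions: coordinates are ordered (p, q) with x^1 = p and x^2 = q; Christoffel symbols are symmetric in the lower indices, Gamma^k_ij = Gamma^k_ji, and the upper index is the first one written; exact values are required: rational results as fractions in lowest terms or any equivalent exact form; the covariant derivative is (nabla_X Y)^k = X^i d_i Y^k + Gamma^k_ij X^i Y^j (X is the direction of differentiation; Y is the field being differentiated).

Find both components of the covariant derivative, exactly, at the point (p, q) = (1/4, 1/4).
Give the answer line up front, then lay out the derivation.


Answer: (nabla_X Y)^p = -1301/3072, (nabla_X Y)^q = 3547/3264

E = 17/4, F = 0, G = 289/64 at the point
E_p = 0, E_q = 0, F_p = 0, F_q = 0, G_p = 17/8, G_q = 0
EG - F^2 = 4913/256;  g^inv = (256/4913) * [[289/64, 0], [0, 17/4]]
first-kind symbols [ij,l] = (1/2)(d_i g_jl + d_j g_il - d_l g_ij): [pp,p] = E_p/2 = 0, [pp,q] = F_p - E_q/2 = 0, [pq,p] = E_q/2 = 0, [pq,q] = G_p/2 = 17/16, [qq,p] = F_q - G_p/2 = -17/16, [qq,q] = G_q/2 = 0
Gamma^p_ij = (G*[ij,p] - F*[ij,q])/(EG - F^2), Gamma^q_ij = (E*[ij,q] - F*[ij,p])/(EG - F^2)
Gamma_ppp = 0, Gamma_ppq = 0, Gamma_pqq = -1/4, Gamma_qpp = 0, Gamma_qpq = 4/17, Gamma_qqq = 0
X = (-5/16, 11/8), Y = (-3/32, 7/96) at the point


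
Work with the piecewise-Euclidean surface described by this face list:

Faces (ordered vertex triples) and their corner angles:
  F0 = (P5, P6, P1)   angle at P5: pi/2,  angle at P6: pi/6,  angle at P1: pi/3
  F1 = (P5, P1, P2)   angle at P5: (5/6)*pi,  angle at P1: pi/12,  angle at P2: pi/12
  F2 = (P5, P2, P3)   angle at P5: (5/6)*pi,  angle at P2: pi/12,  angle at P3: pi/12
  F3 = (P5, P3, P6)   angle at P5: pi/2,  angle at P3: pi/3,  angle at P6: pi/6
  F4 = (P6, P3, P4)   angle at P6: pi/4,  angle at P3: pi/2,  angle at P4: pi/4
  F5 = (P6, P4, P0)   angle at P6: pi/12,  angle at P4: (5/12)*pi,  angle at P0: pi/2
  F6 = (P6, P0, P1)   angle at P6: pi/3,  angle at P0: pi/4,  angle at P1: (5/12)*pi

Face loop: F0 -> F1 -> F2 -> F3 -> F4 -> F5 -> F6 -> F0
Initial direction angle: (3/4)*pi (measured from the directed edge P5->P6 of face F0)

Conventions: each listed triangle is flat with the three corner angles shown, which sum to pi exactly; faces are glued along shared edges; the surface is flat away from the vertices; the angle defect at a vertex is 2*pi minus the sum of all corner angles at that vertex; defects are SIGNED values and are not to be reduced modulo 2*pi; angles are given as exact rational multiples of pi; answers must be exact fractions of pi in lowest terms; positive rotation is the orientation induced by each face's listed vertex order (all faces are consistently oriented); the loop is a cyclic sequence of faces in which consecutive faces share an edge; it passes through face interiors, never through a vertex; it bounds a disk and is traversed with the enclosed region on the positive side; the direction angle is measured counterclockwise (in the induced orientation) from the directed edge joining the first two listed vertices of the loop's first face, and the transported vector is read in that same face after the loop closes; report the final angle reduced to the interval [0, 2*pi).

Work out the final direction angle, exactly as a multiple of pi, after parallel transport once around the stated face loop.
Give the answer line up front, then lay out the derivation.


Answer: final direction angle = (13/12)*pi

enclosed vertex P5: corner angles sum to (8/3)*pi, defect = 2*pi - (8/3)*pi = (-2/3)*pi
enclosed vertex P6: corner angles sum to pi, defect = 2*pi - pi = pi
final direction = starting direction + enclosed defect total, reduced mod 2*pi (induced orientation)
final angle = (3/4)*pi + pi/3 = (13/12)*pi (mod 2*pi)


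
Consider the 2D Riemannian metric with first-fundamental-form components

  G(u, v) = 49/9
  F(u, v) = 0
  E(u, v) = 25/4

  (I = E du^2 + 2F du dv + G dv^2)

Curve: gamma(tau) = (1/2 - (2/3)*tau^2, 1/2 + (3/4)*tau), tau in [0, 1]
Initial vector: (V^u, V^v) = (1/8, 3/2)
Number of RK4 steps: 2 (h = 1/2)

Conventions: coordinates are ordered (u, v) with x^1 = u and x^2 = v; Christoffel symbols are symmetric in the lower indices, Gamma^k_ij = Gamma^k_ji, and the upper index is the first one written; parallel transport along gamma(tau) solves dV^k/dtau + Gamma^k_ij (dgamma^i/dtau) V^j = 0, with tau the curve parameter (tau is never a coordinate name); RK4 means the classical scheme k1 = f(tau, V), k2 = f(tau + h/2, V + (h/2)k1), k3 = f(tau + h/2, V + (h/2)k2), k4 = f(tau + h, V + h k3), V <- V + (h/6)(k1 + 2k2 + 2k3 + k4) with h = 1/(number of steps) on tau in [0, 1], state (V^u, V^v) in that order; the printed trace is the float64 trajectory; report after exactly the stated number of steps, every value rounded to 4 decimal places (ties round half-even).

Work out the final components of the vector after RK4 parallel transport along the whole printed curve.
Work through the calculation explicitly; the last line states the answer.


gamma'(tau) = (-(4/3)*tau, 3/4); f(tau, V)^k = -Gamma^k_ij(gamma(tau)) gamma'^i(tau) V^j; h = 1/2; intermediate values shown to 6 dp
curve data and Christoffel symbols at the stage parameters:
  tau = 0.000000: gamma = (0.500000, 0.500000), gamma' = (0.000000, 0.750000); Gamma_uuu = 0.000000, Gamma_uuv = 0.000000, Gamma_uvv = 0.000000, Gamma_vuu = 0.000000, Gamma_vuv = 0.000000, Gamma_vvv = 0.000000
  tau = 0.250000: gamma = (0.458333, 0.687500), gamma' = (-0.333333, 0.750000); Gamma_uuu = 0.000000, Gamma_uuv = 0.000000, Gamma_uvv = 0.000000, Gamma_vuu = 0.000000, Gamma_vuv = 0.000000, Gamma_vvv = 0.000000
  tau = 0.500000: gamma = (0.333333, 0.875000), gamma' = (-0.666667, 0.750000); Gamma_uuu = 0.000000, Gamma_uuv = 0.000000, Gamma_uvv = 0.000000, Gamma_vuu = 0.000000, Gamma_vuv = 0.000000, Gamma_vvv = 0.000000
  tau = 0.750000: gamma = (0.125000, 1.062500), gamma' = (-1.000000, 0.750000); Gamma_uuu = 0.000000, Gamma_uuv = 0.000000, Gamma_uvv = 0.000000, Gamma_vuu = 0.000000, Gamma_vuv = 0.000000, Gamma_vvv = 0.000000
  tau = 1.000000: gamma = (-0.166667, 1.250000), gamma' = (-1.333333, 0.750000); Gamma_uuu = 0.000000, Gamma_uuv = 0.000000, Gamma_uvv = 0.000000, Gamma_vuu = 0.000000, Gamma_vuv = 0.000000, Gamma_vvv = 0.000000
step 0: V^u = 0.1250, V^v = 1.5000
step 1: k1 = (0.000000, 0.000000), k2 = (0.000000, 0.000000), k3 = (0.000000, 0.000000), k4 = (0.000000, 0.000000); V <- V + (h/6)(k1 + 2k2 + 2k3 + k4): V^u = 0.1250, V^v = 1.5000
step 2: k1 = (0.000000, 0.000000), k2 = (0.000000, 0.000000), k3 = (0.000000, 0.000000), k4 = (0.000000, 0.000000); V <- V + (h/6)(k1 + 2k2 + 2k3 + k4): V^u = 0.1250, V^v = 1.5000

Answer: V^u = 0.1250, V^v = 1.5000


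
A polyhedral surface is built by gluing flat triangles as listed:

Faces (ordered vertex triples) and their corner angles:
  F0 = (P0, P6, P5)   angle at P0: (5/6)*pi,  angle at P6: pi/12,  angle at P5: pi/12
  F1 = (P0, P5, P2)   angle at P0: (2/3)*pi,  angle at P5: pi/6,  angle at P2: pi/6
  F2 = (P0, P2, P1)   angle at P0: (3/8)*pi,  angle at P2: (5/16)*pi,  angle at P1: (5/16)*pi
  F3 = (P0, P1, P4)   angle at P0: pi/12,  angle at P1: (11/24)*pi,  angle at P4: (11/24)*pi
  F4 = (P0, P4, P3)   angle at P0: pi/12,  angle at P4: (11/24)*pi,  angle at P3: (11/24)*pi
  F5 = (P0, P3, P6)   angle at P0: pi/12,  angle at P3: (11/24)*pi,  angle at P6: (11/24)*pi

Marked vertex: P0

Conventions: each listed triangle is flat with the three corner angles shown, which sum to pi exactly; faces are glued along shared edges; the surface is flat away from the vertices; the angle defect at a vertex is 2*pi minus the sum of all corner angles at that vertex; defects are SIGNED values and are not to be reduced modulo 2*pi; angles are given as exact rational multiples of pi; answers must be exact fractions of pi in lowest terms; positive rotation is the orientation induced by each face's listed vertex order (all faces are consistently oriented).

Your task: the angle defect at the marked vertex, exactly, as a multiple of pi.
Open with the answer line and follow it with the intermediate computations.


Answer: defect(P0) = -pi/8

Sum of corner angles at P0: (17/8)*pi
defect = 2*pi - (17/8)*pi


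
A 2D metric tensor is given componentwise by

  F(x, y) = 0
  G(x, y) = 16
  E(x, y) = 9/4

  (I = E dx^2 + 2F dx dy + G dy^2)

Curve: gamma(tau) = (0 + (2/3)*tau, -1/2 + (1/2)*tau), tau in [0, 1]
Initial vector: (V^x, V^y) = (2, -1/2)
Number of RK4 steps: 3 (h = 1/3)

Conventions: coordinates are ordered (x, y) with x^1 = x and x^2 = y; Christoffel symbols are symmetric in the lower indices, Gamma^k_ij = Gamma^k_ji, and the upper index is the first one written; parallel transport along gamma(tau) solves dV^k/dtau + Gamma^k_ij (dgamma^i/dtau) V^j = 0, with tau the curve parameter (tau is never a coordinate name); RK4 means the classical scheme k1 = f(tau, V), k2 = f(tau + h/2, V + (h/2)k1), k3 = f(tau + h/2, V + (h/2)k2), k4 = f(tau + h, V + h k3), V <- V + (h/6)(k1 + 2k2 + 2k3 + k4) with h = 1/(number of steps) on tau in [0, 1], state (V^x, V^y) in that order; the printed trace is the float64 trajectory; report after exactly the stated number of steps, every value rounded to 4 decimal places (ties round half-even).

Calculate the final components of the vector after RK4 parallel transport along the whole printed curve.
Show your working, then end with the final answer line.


gamma'(tau) = (2/3, 1/2); f(tau, V)^k = -Gamma^k_ij(gamma(tau)) gamma'^i(tau) V^j; h = 1/3; intermediate values shown to 6 dp
curve data and Christoffel symbols at the stage parameters:
  tau = 0.000000: gamma = (0.000000, -0.500000), gamma' = (0.666667, 0.500000); Gamma_xxx = 0.000000, Gamma_xxy = 0.000000, Gamma_xyy = 0.000000, Gamma_yxx = 0.000000, Gamma_yxy = 0.000000, Gamma_yyy = 0.000000
  tau = 0.166667: gamma = (0.111111, -0.416667), gamma' = (0.666667, 0.500000); Gamma_xxx = 0.000000, Gamma_xxy = 0.000000, Gamma_xyy = 0.000000, Gamma_yxx = 0.000000, Gamma_yxy = 0.000000, Gamma_yyy = 0.000000
  tau = 0.333333: gamma = (0.222222, -0.333333), gamma' = (0.666667, 0.500000); Gamma_xxx = 0.000000, Gamma_xxy = 0.000000, Gamma_xyy = 0.000000, Gamma_yxx = 0.000000, Gamma_yxy = 0.000000, Gamma_yyy = 0.000000
  tau = 0.500000: gamma = (0.333333, -0.250000), gamma' = (0.666667, 0.500000); Gamma_xxx = 0.000000, Gamma_xxy = 0.000000, Gamma_xyy = 0.000000, Gamma_yxx = 0.000000, Gamma_yxy = 0.000000, Gamma_yyy = 0.000000
  tau = 0.666667: gamma = (0.444444, -0.166667), gamma' = (0.666667, 0.500000); Gamma_xxx = 0.000000, Gamma_xxy = 0.000000, Gamma_xyy = 0.000000, Gamma_yxx = 0.000000, Gamma_yxy = 0.000000, Gamma_yyy = 0.000000
  tau = 0.833333: gamma = (0.555556, -0.083333), gamma' = (0.666667, 0.500000); Gamma_xxx = 0.000000, Gamma_xxy = 0.000000, Gamma_xyy = 0.000000, Gamma_yxx = 0.000000, Gamma_yxy = 0.000000, Gamma_yyy = 0.000000
  tau = 1.000000: gamma = (0.666667, 0.000000), gamma' = (0.666667, 0.500000); Gamma_xxx = 0.000000, Gamma_xxy = 0.000000, Gamma_xyy = 0.000000, Gamma_yxx = 0.000000, Gamma_yxy = 0.000000, Gamma_yyy = 0.000000
step 0: V^x = 2.0000, V^y = -0.5000
step 1: k1 = (0.000000, 0.000000), k2 = (0.000000, 0.000000), k3 = (0.000000, 0.000000), k4 = (0.000000, 0.000000); V <- V + (h/6)(k1 + 2k2 + 2k3 + k4): V^x = 2.0000, V^y = -0.5000
step 2: k1 = (0.000000, 0.000000), k2 = (0.000000, 0.000000), k3 = (0.000000, 0.000000), k4 = (0.000000, 0.000000); V <- V + (h/6)(k1 + 2k2 + 2k3 + k4): V^x = 2.0000, V^y = -0.5000
step 3: k1 = (0.000000, 0.000000), k2 = (0.000000, 0.000000), k3 = (0.000000, 0.000000), k4 = (0.000000, 0.000000); V <- V + (h/6)(k1 + 2k2 + 2k3 + k4): V^x = 2.0000, V^y = -0.5000

Answer: V^x = 2.0000, V^y = -0.5000


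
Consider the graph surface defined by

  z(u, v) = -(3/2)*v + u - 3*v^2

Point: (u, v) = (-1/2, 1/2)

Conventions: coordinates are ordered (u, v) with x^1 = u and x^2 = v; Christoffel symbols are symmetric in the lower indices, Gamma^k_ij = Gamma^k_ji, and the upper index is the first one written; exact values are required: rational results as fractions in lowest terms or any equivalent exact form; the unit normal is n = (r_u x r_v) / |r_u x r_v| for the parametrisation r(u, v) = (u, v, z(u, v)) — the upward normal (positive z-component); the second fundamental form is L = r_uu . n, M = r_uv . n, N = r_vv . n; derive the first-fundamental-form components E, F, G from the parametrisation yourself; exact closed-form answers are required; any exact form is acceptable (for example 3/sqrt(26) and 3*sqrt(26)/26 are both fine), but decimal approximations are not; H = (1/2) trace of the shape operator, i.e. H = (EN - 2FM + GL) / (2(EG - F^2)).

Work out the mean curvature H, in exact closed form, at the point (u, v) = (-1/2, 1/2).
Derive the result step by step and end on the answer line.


z_u = 1, z_v = -9/2, z_uu = 0, z_uv = 0, z_vv = -6
E = 2, F = -9/2, G = 85/4; answer radicand W^2 = 89/4
unnormalised second-form numerators: l = 0, m = 0, n = -6; L = l/sqrt(89/4), and similarly M = m/sqrt(W^2), N = n/sqrt(W^2)
H = (E*n - 2*F*m + G*l) / (2*(EG - F^2)*sqrt(W^2)); E*n - 2*F*m + G*l = -12, EG - F^2 = 89/4, so H = (-24/89)/sqrt(89/4)

Answer: H = -48*sqrt(89)/7921
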